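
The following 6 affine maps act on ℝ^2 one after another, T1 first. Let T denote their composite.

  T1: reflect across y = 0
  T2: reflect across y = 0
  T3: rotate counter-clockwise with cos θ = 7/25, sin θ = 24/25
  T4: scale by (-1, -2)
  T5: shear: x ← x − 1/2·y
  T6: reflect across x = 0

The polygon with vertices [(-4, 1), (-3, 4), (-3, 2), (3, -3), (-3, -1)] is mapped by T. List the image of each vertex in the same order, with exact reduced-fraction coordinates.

image vertices: (37/25, 178/25), (-73/25, 88/25), (-11/25, 116/25), (42/25, -102/25), (82/25, 158/25)

T1 reflect across y = 0: (-4, 1) → (-4, -1); (-3, 4) → (-3, -4); (-3, 2) → (-3, -2); (3, -3) → (3, 3); (-3, -1) → (-3, 1)
T2 reflect across y = 0: (-4, -1) → (-4, 1); (-3, -4) → (-3, 4); (-3, -2) → (-3, 2); (3, 3) → (3, -3); (-3, 1) → (-3, -1)
T3 rotate counter-clockwise with cos θ = 7/25, sin θ = 24/25: (-4, 1) → (-52/25, -89/25); (-3, 4) → (-117/25, -44/25); (-3, 2) → (-69/25, -58/25); (3, -3) → (93/25, 51/25); (-3, -1) → (3/25, -79/25)
T4 scale by (-1, -2): (-52/25, -89/25) → (52/25, 178/25); (-117/25, -44/25) → (117/25, 88/25); (-69/25, -58/25) → (69/25, 116/25); (93/25, 51/25) → (-93/25, -102/25); (3/25, -79/25) → (-3/25, 158/25)
T5 shear: x ← x − 1/2·y: (52/25, 178/25) → (-37/25, 178/25); (117/25, 88/25) → (73/25, 88/25); (69/25, 116/25) → (11/25, 116/25); (-93/25, -102/25) → (-42/25, -102/25); (-3/25, 158/25) → (-82/25, 158/25)
T6 reflect across x = 0: (-37/25, 178/25) → (37/25, 178/25); (73/25, 88/25) → (-73/25, 88/25); (11/25, 116/25) → (-11/25, 116/25); (-42/25, -102/25) → (42/25, -102/25); (-82/25, 158/25) → (82/25, 158/25)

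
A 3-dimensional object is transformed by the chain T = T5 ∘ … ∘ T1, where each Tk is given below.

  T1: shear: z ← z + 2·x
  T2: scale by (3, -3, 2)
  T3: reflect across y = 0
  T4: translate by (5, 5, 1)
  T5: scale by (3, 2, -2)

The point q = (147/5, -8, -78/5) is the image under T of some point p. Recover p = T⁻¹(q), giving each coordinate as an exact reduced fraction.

p = (8/5, -3, 1/5)

T1 = [1 0 0 0; 0 1 0 0; 2 0 1 0; 0 0 0 1]
T2·T1 = [3 0 0 0; 0 -3 0 0; 4 0 2 0; 0 0 0 1]
T3·…·T1 = [3 0 0 0; 0 3 0 0; 4 0 2 0; 0 0 0 1]
T4·…·T1 = [3 0 0 5; 0 3 0 5; 4 0 2 1; 0 0 0 1]
T5·…·T1 = [9 0 0 15; 0 6 0 10; -8 0 -4 -2; 0 0 0 1]
det M = -216; M⁻¹ = [1/9 0 0 -5/3; 0 1/6 0 -5/3; -2/9 0 -1/4 17/6; 0 0 0 1]
M⁻¹ · (147/5, -8, -78/5)ᵀ = (8/5, -3, 1/5)ᵀ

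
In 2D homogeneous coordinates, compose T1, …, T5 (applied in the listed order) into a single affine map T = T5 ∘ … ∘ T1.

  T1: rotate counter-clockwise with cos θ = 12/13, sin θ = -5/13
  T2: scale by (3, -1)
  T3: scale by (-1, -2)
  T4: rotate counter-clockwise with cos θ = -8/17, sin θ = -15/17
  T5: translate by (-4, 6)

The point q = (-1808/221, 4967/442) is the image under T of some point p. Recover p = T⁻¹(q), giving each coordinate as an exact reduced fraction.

p = (2, -5/2)

T1 = [12/13 5/13 0; -5/13 12/13 0; 0 0 1]
T2·T1 = [36/13 15/13 0; 5/13 -12/13 0; 0 0 1]
T3·…·T1 = [-36/13 -15/13 0; -10/13 24/13 0; 0 0 1]
T4·…·T1 = [138/221 480/221 0; 620/221 33/221 0; 0 0 1]
T5·…·T1 = [138/221 480/221 -4; 620/221 33/221 6; 0 0 1]
det M = -6; M⁻¹ = [-11/442 80/221 -502/221; 310/663 -23/221 1654/663; 0 0 1]
M⁻¹ · (-1808/221, 4967/442)ᵀ = (2, -5/2)ᵀ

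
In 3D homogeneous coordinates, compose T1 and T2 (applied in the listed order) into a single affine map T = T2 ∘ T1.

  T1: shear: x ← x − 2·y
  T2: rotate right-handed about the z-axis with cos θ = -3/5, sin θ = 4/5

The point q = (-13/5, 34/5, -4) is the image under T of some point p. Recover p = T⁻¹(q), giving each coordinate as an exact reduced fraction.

p = (3, -2, -4)

T1 = [1 -2 0 0; 0 1 0 0; 0 0 1 0; 0 0 0 1]
T2·T1 = [-3/5 2/5 0 0; 4/5 -11/5 0 0; 0 0 1 0; 0 0 0 1]
det M = 1; M⁻¹ = [-11/5 -2/5 0 0; -4/5 -3/5 0 0; 0 0 1 0; 0 0 0 1]
M⁻¹ · (-13/5, 34/5, -4)ᵀ = (3, -2, -4)ᵀ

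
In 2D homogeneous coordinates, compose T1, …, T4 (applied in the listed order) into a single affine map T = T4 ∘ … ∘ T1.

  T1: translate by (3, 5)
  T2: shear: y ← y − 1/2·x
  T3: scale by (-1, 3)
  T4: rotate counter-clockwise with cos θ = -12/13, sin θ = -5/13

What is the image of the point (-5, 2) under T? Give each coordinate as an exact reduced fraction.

T(p) = (96/13, -298/13)

T1 translate by (3, 5): (-5, 2) → (-2, 7)
T2 shear: y ← y − 1/2·x: (-2, 7) → (-2, 8)
T3 scale by (-1, 3): (-2, 8) → (2, 24)
T4 rotate counter-clockwise with cos θ = -12/13, sin θ = -5/13: (2, 24) → (96/13, -298/13)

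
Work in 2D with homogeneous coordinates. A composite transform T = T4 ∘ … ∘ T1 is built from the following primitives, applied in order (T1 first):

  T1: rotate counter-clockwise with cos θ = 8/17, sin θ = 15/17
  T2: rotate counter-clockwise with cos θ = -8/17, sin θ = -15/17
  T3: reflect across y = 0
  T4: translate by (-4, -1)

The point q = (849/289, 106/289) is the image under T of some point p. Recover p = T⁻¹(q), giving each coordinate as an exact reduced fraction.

p = (5, 5)

T1 = [8/17 -15/17 0; 15/17 8/17 0; 0 0 1]
T2·T1 = [161/289 240/289 0; -240/289 161/289 0; 0 0 1]
T3·…·T1 = [161/289 240/289 0; 240/289 -161/289 0; 0 0 1]
T4·…·T1 = [161/289 240/289 -4; 240/289 -161/289 -1; 0 0 1]
det M = -1; M⁻¹ = [161/289 240/289 52/17; 240/289 -161/289 47/17; 0 0 1]
M⁻¹ · (849/289, 106/289)ᵀ = (5, 5)ᵀ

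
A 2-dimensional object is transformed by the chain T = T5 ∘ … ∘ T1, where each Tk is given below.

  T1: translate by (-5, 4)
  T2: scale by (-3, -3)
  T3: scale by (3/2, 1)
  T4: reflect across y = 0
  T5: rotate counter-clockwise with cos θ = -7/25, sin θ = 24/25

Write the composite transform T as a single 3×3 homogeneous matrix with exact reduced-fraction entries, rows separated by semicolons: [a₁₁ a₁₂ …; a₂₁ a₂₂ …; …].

T1 = [1 0 -5; 0 1 4; 0 0 1]
T2·T1 = [-3 0 15; 0 -3 -12; 0 0 1]
T3·…·T1 = [-9/2 0 45/2; 0 -3 -12; 0 0 1]
T4·…·T1 = [-9/2 0 45/2; 0 3 12; 0 0 1]
T5·…·T1 = [63/50 -72/25 -891/50; -108/25 -21/25 456/25; 0 0 1]

T = [63/50 -72/25 -891/50; -108/25 -21/25 456/25; 0 0 1]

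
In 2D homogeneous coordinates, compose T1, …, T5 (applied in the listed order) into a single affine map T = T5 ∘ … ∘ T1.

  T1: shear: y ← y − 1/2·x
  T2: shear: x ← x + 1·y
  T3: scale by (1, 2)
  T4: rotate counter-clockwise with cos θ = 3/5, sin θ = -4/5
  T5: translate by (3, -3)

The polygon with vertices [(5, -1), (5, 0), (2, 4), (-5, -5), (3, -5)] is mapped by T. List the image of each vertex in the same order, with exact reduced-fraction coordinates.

image vertices: (-17/10, -42/5), (1/2, -8), (54/5, -17/5), (-11/2, 0), (-19/2, -8)

T1 shear: y ← y − 1/2·x: (5, -1) → (5, -7/2); (5, 0) → (5, -5/2); (2, 4) → (2, 3); (-5, -5) → (-5, -5/2); (3, -5) → (3, -13/2)
T2 shear: x ← x + 1·y: (5, -7/2) → (3/2, -7/2); (5, -5/2) → (5/2, -5/2); (2, 3) → (5, 3); (-5, -5/2) → (-15/2, -5/2); (3, -13/2) → (-7/2, -13/2)
T3 scale by (1, 2): (3/2, -7/2) → (3/2, -7); (5/2, -5/2) → (5/2, -5); (5, 3) → (5, 6); (-15/2, -5/2) → (-15/2, -5); (-7/2, -13/2) → (-7/2, -13)
T4 rotate counter-clockwise with cos θ = 3/5, sin θ = -4/5: (3/2, -7) → (-47/10, -27/5); (5/2, -5) → (-5/2, -5); (5, 6) → (39/5, -2/5); (-15/2, -5) → (-17/2, 3); (-7/2, -13) → (-25/2, -5)
T5 translate by (3, -3): (-47/10, -27/5) → (-17/10, -42/5); (-5/2, -5) → (1/2, -8); (39/5, -2/5) → (54/5, -17/5); (-17/2, 3) → (-11/2, 0); (-25/2, -5) → (-19/2, -8)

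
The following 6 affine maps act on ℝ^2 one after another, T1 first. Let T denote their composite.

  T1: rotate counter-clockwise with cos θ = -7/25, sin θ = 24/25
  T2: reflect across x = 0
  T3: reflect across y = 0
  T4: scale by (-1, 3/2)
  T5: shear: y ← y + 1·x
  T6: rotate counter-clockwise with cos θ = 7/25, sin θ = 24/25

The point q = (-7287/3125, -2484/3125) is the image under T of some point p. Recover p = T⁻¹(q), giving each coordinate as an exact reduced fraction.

T1 = [-7/25 -24/25 0; 24/25 -7/25 0; 0 0 1]
T2·T1 = [7/25 24/25 0; 24/25 -7/25 0; 0 0 1]
T3·…·T1 = [7/25 24/25 0; -24/25 7/25 0; 0 0 1]
T4·…·T1 = [-7/25 -24/25 0; -36/25 21/50 0; 0 0 1]
T5·…·T1 = [-7/25 -24/25 0; -43/25 -27/50 0; 0 0 1]
T6·…·T1 = [983/625 156/625 0; -469/625 -1341/1250 0; 0 0 1]
det M = -3/2; M⁻¹ = [447/625 104/625 0; -938/1875 -1966/1875 0; 0 0 1]
M⁻¹ · (-7287/3125, -2484/3125)ᵀ = (-9/5, 2)ᵀ

p = (-9/5, 2)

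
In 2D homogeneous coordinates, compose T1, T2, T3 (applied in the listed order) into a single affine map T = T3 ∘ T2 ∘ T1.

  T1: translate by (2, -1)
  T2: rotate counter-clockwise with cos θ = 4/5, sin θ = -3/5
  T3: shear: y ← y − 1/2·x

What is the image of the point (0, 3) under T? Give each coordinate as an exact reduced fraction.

T1 translate by (2, -1): (0, 3) → (2, 2)
T2 rotate counter-clockwise with cos θ = 4/5, sin θ = -3/5: (2, 2) → (14/5, 2/5)
T3 shear: y ← y − 1/2·x: (14/5, 2/5) → (14/5, -1)

T(p) = (14/5, -1)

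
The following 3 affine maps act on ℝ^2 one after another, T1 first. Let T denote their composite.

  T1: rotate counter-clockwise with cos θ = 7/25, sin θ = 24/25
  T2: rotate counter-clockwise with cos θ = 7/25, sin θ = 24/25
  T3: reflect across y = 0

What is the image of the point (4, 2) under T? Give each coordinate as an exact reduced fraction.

T1 rotate counter-clockwise with cos θ = 7/25, sin θ = 24/25: (4, 2) → (-4/5, 22/5)
T2 rotate counter-clockwise with cos θ = 7/25, sin θ = 24/25: (-4/5, 22/5) → (-556/125, 58/125)
T3 reflect across y = 0: (-556/125, 58/125) → (-556/125, -58/125)

T(p) = (-556/125, -58/125)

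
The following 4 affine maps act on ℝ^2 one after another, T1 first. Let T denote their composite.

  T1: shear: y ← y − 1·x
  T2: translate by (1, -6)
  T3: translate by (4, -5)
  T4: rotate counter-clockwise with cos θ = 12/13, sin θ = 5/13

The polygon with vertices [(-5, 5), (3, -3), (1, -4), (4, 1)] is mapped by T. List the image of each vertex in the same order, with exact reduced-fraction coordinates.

image vertices: (5/13, -12/13), (181/13, -164/13), (152/13, -162/13), (178/13, -123/13)

T1 shear: y ← y − 1·x: (-5, 5) → (-5, 10); (3, -3) → (3, -6); (1, -4) → (1, -5); (4, 1) → (4, -3)
T2 translate by (1, -6): (-5, 10) → (-4, 4); (3, -6) → (4, -12); (1, -5) → (2, -11); (4, -3) → (5, -9)
T3 translate by (4, -5): (-4, 4) → (0, -1); (4, -12) → (8, -17); (2, -11) → (6, -16); (5, -9) → (9, -14)
T4 rotate counter-clockwise with cos θ = 12/13, sin θ = 5/13: (0, -1) → (5/13, -12/13); (8, -17) → (181/13, -164/13); (6, -16) → (152/13, -162/13); (9, -14) → (178/13, -123/13)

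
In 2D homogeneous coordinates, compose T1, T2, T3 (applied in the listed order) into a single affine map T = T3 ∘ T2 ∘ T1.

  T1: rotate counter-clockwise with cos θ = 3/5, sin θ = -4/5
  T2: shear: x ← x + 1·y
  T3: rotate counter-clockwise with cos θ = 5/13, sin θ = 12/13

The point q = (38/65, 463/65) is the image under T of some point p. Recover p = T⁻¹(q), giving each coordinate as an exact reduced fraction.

T1 = [3/5 4/5 0; -4/5 3/5 0; 0 0 1]
T2·T1 = [-1/5 7/5 0; -4/5 3/5 0; 0 0 1]
T3·…·T1 = [43/65 -1/65 0; -32/65 99/65 0; 0 0 1]
det M = 1; M⁻¹ = [99/65 1/65 0; 32/65 43/65 0; 0 0 1]
M⁻¹ · (38/65, 463/65)ᵀ = (1, 5)ᵀ

p = (1, 5)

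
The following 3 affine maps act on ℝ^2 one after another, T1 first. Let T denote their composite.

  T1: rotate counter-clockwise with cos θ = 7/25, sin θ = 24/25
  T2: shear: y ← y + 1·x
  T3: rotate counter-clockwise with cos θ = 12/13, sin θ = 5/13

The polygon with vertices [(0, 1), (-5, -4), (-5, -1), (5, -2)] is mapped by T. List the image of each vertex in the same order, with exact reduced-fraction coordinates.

image vertices: (-203/325, -324/325), (1167/325, -739/325), (558/325, -1711/325), (51/325, 2683/325)

T1 rotate counter-clockwise with cos θ = 7/25, sin θ = 24/25: (0, 1) → (-24/25, 7/25); (-5, -4) → (61/25, -148/25); (-5, -1) → (-11/25, -127/25); (5, -2) → (83/25, 106/25)
T2 shear: y ← y + 1·x: (-24/25, 7/25) → (-24/25, -17/25); (61/25, -148/25) → (61/25, -87/25); (-11/25, -127/25) → (-11/25, -138/25); (83/25, 106/25) → (83/25, 189/25)
T3 rotate counter-clockwise with cos θ = 12/13, sin θ = 5/13: (-24/25, -17/25) → (-203/325, -324/325); (61/25, -87/25) → (1167/325, -739/325); (-11/25, -138/25) → (558/325, -1711/325); (83/25, 189/25) → (51/325, 2683/325)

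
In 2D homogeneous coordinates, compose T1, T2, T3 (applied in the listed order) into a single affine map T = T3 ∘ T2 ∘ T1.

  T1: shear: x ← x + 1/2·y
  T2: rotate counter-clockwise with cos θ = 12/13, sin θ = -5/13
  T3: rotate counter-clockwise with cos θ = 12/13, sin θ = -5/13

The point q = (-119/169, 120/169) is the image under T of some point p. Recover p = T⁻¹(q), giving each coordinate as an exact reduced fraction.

p = (-1, 0)

T1 = [1 1/2 0; 0 1 0; 0 0 1]
T2·T1 = [12/13 11/13 0; -5/13 19/26 0; 0 0 1]
T3·…·T1 = [119/169 359/338 0; -120/169 59/169 0; 0 0 1]
det M = 1; M⁻¹ = [59/169 -359/338 0; 120/169 119/169 0; 0 0 1]
M⁻¹ · (-119/169, 120/169)ᵀ = (-1, 0)ᵀ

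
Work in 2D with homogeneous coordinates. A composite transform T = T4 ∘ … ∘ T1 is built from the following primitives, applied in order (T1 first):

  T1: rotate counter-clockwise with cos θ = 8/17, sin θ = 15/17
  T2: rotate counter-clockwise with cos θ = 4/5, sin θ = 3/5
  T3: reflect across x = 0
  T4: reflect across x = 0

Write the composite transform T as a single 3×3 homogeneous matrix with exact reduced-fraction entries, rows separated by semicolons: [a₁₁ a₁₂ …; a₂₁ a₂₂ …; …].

T = [-13/85 -84/85 0; 84/85 -13/85 0; 0 0 1]

T1 = [8/17 -15/17 0; 15/17 8/17 0; 0 0 1]
T2·T1 = [-13/85 -84/85 0; 84/85 -13/85 0; 0 0 1]
T3·…·T1 = [13/85 84/85 0; 84/85 -13/85 0; 0 0 1]
T4·…·T1 = [-13/85 -84/85 0; 84/85 -13/85 0; 0 0 1]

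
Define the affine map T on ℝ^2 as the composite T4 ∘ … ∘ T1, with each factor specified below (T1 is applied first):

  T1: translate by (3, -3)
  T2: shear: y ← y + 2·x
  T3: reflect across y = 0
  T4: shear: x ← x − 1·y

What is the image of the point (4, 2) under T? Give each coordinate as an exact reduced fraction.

T(p) = (20, -13)

T1 translate by (3, -3): (4, 2) → (7, -1)
T2 shear: y ← y + 2·x: (7, -1) → (7, 13)
T3 reflect across y = 0: (7, 13) → (7, -13)
T4 shear: x ← x − 1·y: (7, -13) → (20, -13)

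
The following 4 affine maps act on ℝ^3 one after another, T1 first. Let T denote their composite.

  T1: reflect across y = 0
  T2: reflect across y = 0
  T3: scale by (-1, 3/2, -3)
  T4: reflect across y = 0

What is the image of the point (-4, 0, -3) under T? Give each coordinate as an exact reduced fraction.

T1 reflect across y = 0: (-4, 0, -3) → (-4, 0, -3)
T2 reflect across y = 0: (-4, 0, -3) → (-4, 0, -3)
T3 scale by (-1, 3/2, -3): (-4, 0, -3) → (4, 0, 9)
T4 reflect across y = 0: (4, 0, 9) → (4, 0, 9)

T(p) = (4, 0, 9)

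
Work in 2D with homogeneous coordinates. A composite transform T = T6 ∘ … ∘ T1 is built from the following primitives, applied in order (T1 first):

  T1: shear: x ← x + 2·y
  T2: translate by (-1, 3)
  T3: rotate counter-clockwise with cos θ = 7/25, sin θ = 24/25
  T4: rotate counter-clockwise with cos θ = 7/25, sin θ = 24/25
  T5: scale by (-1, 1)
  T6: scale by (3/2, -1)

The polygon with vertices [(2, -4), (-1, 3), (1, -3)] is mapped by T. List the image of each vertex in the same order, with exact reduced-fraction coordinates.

T1 shear: x ← x + 2·y: (2, -4) → (-6, -4); (-1, 3) → (5, 3); (1, -3) → (-5, -3)
T2 translate by (-1, 3): (-6, -4) → (-7, -1); (5, 3) → (4, 6); (-5, -3) → (-6, 0)
T3 rotate counter-clockwise with cos θ = 7/25, sin θ = 24/25: (-7, -1) → (-1, -7); (4, 6) → (-116/25, 138/25); (-6, 0) → (-42/25, -144/25)
T4 rotate counter-clockwise with cos θ = 7/25, sin θ = 24/25: (-1, -7) → (161/25, -73/25); (-116/25, 138/25) → (-4124/625, -1818/625); (-42/25, -144/25) → (3162/625, -2016/625)
T5 scale by (-1, 1): (161/25, -73/25) → (-161/25, -73/25); (-4124/625, -1818/625) → (4124/625, -1818/625); (3162/625, -2016/625) → (-3162/625, -2016/625)
T6 scale by (3/2, -1): (-161/25, -73/25) → (-483/50, 73/25); (4124/625, -1818/625) → (6186/625, 1818/625); (-3162/625, -2016/625) → (-4743/625, 2016/625)

image vertices: (-483/50, 73/25), (6186/625, 1818/625), (-4743/625, 2016/625)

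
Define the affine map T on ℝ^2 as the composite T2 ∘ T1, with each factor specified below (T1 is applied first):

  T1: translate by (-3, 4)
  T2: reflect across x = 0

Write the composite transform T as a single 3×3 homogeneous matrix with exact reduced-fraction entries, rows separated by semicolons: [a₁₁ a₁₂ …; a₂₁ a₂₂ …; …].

T = [-1 0 3; 0 1 4; 0 0 1]

T1 = [1 0 -3; 0 1 4; 0 0 1]
T2·T1 = [-1 0 3; 0 1 4; 0 0 1]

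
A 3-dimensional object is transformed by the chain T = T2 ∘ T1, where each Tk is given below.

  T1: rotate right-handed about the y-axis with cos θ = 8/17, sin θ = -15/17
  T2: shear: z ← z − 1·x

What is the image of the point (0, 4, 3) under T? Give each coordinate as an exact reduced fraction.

T1 rotate right-handed about the y-axis with cos θ = 8/17, sin θ = -15/17: (0, 4, 3) → (-45/17, 4, 24/17)
T2 shear: z ← z − 1·x: (-45/17, 4, 24/17) → (-45/17, 4, 69/17)

T(p) = (-45/17, 4, 69/17)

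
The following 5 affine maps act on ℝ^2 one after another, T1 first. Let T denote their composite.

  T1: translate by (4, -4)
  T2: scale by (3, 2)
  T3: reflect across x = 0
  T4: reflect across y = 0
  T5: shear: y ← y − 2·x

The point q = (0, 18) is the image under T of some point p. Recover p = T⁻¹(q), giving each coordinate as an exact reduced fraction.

p = (-4, -5)

T1 = [1 0 4; 0 1 -4; 0 0 1]
T2·T1 = [3 0 12; 0 2 -8; 0 0 1]
T3·…·T1 = [-3 0 -12; 0 2 -8; 0 0 1]
T4·…·T1 = [-3 0 -12; 0 -2 8; 0 0 1]
T5·…·T1 = [-3 0 -12; 6 -2 32; 0 0 1]
det M = 6; M⁻¹ = [-1/3 0 -4; -1 -1/2 4; 0 0 1]
M⁻¹ · (0, 18)ᵀ = (-4, -5)ᵀ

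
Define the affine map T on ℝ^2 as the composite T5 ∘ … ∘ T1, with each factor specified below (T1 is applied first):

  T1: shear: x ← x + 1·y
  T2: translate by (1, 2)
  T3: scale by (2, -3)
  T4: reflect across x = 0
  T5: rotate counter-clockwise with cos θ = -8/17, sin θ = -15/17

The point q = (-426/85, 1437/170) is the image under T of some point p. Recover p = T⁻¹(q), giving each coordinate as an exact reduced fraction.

T1 = [1 1 0; 0 1 0; 0 0 1]
T2·T1 = [1 1 1; 0 1 2; 0 0 1]
T3·…·T1 = [2 2 2; 0 -3 -6; 0 0 1]
T4·…·T1 = [-2 -2 -2; 0 -3 -6; 0 0 1]
T5·…·T1 = [16/17 -29/17 -74/17; 30/17 54/17 78/17; 0 0 1]
det M = 6; M⁻¹ = [9/17 29/102 1; -5/17 8/51 -2; 0 0 1]
M⁻¹ · (-426/85, 1437/170)ᵀ = (3/4, 4/5)ᵀ

p = (3/4, 4/5)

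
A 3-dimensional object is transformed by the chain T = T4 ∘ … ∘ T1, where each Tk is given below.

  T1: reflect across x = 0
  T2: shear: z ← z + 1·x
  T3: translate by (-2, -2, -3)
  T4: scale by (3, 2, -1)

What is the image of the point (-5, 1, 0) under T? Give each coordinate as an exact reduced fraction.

T(p) = (9, -2, -2)

T1 reflect across x = 0: (-5, 1, 0) → (5, 1, 0)
T2 shear: z ← z + 1·x: (5, 1, 0) → (5, 1, 5)
T3 translate by (-2, -2, -3): (5, 1, 5) → (3, -1, 2)
T4 scale by (3, 2, -1): (3, -1, 2) → (9, -2, -2)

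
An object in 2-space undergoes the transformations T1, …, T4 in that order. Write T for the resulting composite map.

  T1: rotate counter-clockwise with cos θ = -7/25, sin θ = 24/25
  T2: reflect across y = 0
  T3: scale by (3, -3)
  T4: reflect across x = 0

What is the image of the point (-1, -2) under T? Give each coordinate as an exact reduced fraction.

T(p) = (-33/5, -6/5)

T1 rotate counter-clockwise with cos θ = -7/25, sin θ = 24/25: (-1, -2) → (11/5, -2/5)
T2 reflect across y = 0: (11/5, -2/5) → (11/5, 2/5)
T3 scale by (3, -3): (11/5, 2/5) → (33/5, -6/5)
T4 reflect across x = 0: (33/5, -6/5) → (-33/5, -6/5)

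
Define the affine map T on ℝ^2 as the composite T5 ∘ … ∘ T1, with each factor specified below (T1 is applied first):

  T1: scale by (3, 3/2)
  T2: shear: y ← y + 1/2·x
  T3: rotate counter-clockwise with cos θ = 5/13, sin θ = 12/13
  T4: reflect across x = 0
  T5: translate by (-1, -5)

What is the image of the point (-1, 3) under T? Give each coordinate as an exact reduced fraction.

T(p) = (38/13, -86/13)

T1 scale by (3, 3/2): (-1, 3) → (-3, 9/2)
T2 shear: y ← y + 1/2·x: (-3, 9/2) → (-3, 3)
T3 rotate counter-clockwise with cos θ = 5/13, sin θ = 12/13: (-3, 3) → (-51/13, -21/13)
T4 reflect across x = 0: (-51/13, -21/13) → (51/13, -21/13)
T5 translate by (-1, -5): (51/13, -21/13) → (38/13, -86/13)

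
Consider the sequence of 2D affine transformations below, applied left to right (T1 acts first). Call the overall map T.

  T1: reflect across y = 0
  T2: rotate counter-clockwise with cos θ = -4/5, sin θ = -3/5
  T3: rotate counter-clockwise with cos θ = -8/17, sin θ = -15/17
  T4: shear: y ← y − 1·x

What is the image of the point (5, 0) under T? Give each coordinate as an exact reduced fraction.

T1 reflect across y = 0: (5, 0) → (5, 0)
T2 rotate counter-clockwise with cos θ = -4/5, sin θ = -3/5: (5, 0) → (-4, -3)
T3 rotate counter-clockwise with cos θ = -8/17, sin θ = -15/17: (-4, -3) → (-13/17, 84/17)
T4 shear: y ← y − 1·x: (-13/17, 84/17) → (-13/17, 97/17)

T(p) = (-13/17, 97/17)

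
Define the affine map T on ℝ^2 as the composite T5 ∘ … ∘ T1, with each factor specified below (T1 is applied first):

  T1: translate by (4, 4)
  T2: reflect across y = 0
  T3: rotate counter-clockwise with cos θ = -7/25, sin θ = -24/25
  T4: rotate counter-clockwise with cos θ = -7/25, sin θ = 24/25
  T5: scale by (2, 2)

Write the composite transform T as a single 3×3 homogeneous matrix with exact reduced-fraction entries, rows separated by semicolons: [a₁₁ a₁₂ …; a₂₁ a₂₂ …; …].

T1 = [1 0 4; 0 1 4; 0 0 1]
T2·T1 = [1 0 4; 0 -1 -4; 0 0 1]
T3·…·T1 = [-7/25 -24/25 -124/25; -24/25 7/25 -68/25; 0 0 1]
T4·…·T1 = [1 0 4; 0 -1 -4; 0 0 1]
T5·…·T1 = [2 0 8; 0 -2 -8; 0 0 1]

T = [2 0 8; 0 -2 -8; 0 0 1]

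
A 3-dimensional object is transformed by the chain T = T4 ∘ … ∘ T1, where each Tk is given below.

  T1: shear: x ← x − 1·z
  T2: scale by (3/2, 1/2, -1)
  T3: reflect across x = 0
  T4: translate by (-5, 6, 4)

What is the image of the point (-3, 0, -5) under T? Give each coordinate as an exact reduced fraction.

T1 shear: x ← x − 1·z: (-3, 0, -5) → (2, 0, -5)
T2 scale by (3/2, 1/2, -1): (2, 0, -5) → (3, 0, 5)
T3 reflect across x = 0: (3, 0, 5) → (-3, 0, 5)
T4 translate by (-5, 6, 4): (-3, 0, 5) → (-8, 6, 9)

T(p) = (-8, 6, 9)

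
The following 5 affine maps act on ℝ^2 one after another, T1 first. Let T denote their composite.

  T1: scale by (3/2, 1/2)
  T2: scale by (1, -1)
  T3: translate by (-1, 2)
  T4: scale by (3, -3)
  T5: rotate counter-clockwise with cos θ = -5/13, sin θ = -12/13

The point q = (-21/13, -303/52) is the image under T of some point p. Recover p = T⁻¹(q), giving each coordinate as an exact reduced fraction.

p = (2, 9/2)

T1 = [3/2 0 0; 0 1/2 0; 0 0 1]
T2·T1 = [3/2 0 0; 0 -1/2 0; 0 0 1]
T3·…·T1 = [3/2 0 -1; 0 -1/2 2; 0 0 1]
T4·…·T1 = [9/2 0 -3; 0 3/2 -6; 0 0 1]
T5·…·T1 = [-45/26 18/13 -57/13; -54/13 -15/26 66/13; 0 0 1]
det M = 27/4; M⁻¹ = [-10/117 -8/39 2/3; 8/13 -10/39 4; 0 0 1]
M⁻¹ · (-21/13, -303/52)ᵀ = (2, 9/2)ᵀ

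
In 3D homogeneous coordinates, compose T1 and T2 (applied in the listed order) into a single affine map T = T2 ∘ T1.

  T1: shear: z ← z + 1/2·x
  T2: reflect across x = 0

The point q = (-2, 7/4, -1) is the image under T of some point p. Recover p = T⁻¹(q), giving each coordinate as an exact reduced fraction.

T1 = [1 0 0 0; 0 1 0 0; 1/2 0 1 0; 0 0 0 1]
T2·T1 = [-1 0 0 0; 0 1 0 0; 1/2 0 1 0; 0 0 0 1]
det M = -1; M⁻¹ = [-1 0 0 0; 0 1 0 0; 1/2 0 1 0; 0 0 0 1]
M⁻¹ · (-2, 7/4, -1)ᵀ = (2, 7/4, -2)ᵀ

p = (2, 7/4, -2)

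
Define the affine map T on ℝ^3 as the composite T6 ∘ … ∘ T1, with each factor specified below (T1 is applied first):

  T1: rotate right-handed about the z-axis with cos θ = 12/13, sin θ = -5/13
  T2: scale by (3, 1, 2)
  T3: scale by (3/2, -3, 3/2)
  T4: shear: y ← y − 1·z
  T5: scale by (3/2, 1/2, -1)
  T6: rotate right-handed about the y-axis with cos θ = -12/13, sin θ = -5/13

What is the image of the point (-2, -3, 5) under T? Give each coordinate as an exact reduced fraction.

T1 rotate right-handed about the z-axis with cos θ = 12/13, sin θ = -5/13: (-2, -3, 5) → (-3, -2, 5)
T2 scale by (3, 1, 2): (-3, -2, 5) → (-9, -2, 10)
T3 scale by (3/2, -3, 3/2): (-9, -2, 10) → (-27/2, 6, 15)
T4 shear: y ← y − 1·z: (-27/2, 6, 15) → (-27/2, -9, 15)
T5 scale by (3/2, 1/2, -1): (-27/2, -9, 15) → (-81/4, -9/2, -15)
T6 rotate right-handed about the y-axis with cos θ = -12/13, sin θ = -5/13: (-81/4, -9/2, -15) → (318/13, -9/2, 315/52)

T(p) = (318/13, -9/2, 315/52)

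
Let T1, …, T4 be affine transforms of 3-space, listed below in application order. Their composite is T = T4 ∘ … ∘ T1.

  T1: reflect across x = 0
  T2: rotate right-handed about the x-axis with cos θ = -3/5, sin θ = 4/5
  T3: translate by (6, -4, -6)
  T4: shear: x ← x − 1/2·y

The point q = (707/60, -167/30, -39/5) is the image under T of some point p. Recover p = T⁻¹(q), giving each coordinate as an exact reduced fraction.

p = (-3, -1/2, 7/3)

T1 = [-1 0 0 0; 0 1 0 0; 0 0 1 0; 0 0 0 1]
T2·T1 = [-1 0 0 0; 0 -3/5 -4/5 0; 0 4/5 -3/5 0; 0 0 0 1]
T3·…·T1 = [-1 0 0 6; 0 -3/5 -4/5 -4; 0 4/5 -3/5 -6; 0 0 0 1]
T4·…·T1 = [-1 3/10 2/5 8; 0 -3/5 -4/5 -4; 0 4/5 -3/5 -6; 0 0 0 1]
det M = -1; M⁻¹ = [-1 -1/2 0 6; 0 -3/5 4/5 12/5; 0 -4/5 -3/5 -34/5; 0 0 0 1]
M⁻¹ · (707/60, -167/30, -39/5)ᵀ = (-3, -1/2, 7/3)ᵀ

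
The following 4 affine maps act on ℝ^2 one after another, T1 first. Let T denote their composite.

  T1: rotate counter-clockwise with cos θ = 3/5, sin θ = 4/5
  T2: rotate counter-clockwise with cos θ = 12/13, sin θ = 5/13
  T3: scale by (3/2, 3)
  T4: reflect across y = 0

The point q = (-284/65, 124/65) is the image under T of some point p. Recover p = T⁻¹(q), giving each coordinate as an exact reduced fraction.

p = (-4/3, 8/3)

T1 = [3/5 -4/5 0; 4/5 3/5 0; 0 0 1]
T2·T1 = [16/65 -63/65 0; 63/65 16/65 0; 0 0 1]
T3·…·T1 = [24/65 -189/130 0; 189/65 48/65 0; 0 0 1]
T4·…·T1 = [24/65 -189/130 0; -189/65 -48/65 0; 0 0 1]
det M = -9/2; M⁻¹ = [32/195 -21/65 0; -42/65 -16/195 0; 0 0 1]
M⁻¹ · (-284/65, 124/65)ᵀ = (-4/3, 8/3)ᵀ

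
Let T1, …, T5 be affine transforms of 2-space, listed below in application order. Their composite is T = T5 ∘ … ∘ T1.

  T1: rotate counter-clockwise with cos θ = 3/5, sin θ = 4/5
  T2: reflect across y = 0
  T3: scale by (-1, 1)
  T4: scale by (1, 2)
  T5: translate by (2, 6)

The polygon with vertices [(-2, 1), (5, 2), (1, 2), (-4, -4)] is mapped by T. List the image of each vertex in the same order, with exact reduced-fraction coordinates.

image vertices: (4, 8), (3/5, -22/5), (3, 2), (6/5, 86/5)

T1 rotate counter-clockwise with cos θ = 3/5, sin θ = 4/5: (-2, 1) → (-2, -1); (5, 2) → (7/5, 26/5); (1, 2) → (-1, 2); (-4, -4) → (4/5, -28/5)
T2 reflect across y = 0: (-2, -1) → (-2, 1); (7/5, 26/5) → (7/5, -26/5); (-1, 2) → (-1, -2); (4/5, -28/5) → (4/5, 28/5)
T3 scale by (-1, 1): (-2, 1) → (2, 1); (7/5, -26/5) → (-7/5, -26/5); (-1, -2) → (1, -2); (4/5, 28/5) → (-4/5, 28/5)
T4 scale by (1, 2): (2, 1) → (2, 2); (-7/5, -26/5) → (-7/5, -52/5); (1, -2) → (1, -4); (-4/5, 28/5) → (-4/5, 56/5)
T5 translate by (2, 6): (2, 2) → (4, 8); (-7/5, -52/5) → (3/5, -22/5); (1, -4) → (3, 2); (-4/5, 56/5) → (6/5, 86/5)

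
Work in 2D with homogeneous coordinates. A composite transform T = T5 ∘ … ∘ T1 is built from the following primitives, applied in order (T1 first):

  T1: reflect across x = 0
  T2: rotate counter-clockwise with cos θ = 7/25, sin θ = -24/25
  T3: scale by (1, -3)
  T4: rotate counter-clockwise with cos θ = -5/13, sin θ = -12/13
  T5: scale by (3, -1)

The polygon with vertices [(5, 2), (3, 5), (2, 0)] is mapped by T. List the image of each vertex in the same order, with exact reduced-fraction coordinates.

image vertices: (-14667/325, -1854/325), (-13041/325, -417/325), (-4974/325, -888/325)

T1 reflect across x = 0: (5, 2) → (-5, 2); (3, 5) → (-3, 5); (2, 0) → (-2, 0)
T2 rotate counter-clockwise with cos θ = 7/25, sin θ = -24/25: (-5, 2) → (13/25, 134/25); (-3, 5) → (99/25, 107/25); (-2, 0) → (-14/25, 48/25)
T3 scale by (1, -3): (13/25, 134/25) → (13/25, -402/25); (99/25, 107/25) → (99/25, -321/25); (-14/25, 48/25) → (-14/25, -144/25)
T4 rotate counter-clockwise with cos θ = -5/13, sin θ = -12/13: (13/25, -402/25) → (-4889/325, 1854/325); (99/25, -321/25) → (-4347/325, 417/325); (-14/25, -144/25) → (-1658/325, 888/325)
T5 scale by (3, -1): (-4889/325, 1854/325) → (-14667/325, -1854/325); (-4347/325, 417/325) → (-13041/325, -417/325); (-1658/325, 888/325) → (-4974/325, -888/325)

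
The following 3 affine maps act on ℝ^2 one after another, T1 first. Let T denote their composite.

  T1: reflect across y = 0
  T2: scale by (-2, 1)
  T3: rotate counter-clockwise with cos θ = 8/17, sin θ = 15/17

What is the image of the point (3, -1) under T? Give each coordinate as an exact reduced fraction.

T(p) = (-63/17, -82/17)

T1 reflect across y = 0: (3, -1) → (3, 1)
T2 scale by (-2, 1): (3, 1) → (-6, 1)
T3 rotate counter-clockwise with cos θ = 8/17, sin θ = 15/17: (-6, 1) → (-63/17, -82/17)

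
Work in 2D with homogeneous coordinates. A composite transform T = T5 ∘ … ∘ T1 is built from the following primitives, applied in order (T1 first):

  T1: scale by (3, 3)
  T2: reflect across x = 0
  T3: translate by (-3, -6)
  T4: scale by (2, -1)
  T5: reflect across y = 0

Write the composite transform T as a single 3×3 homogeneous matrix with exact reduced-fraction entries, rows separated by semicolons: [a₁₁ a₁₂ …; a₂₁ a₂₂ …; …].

T1 = [3 0 0; 0 3 0; 0 0 1]
T2·T1 = [-3 0 0; 0 3 0; 0 0 1]
T3·…·T1 = [-3 0 -3; 0 3 -6; 0 0 1]
T4·…·T1 = [-6 0 -6; 0 -3 6; 0 0 1]
T5·…·T1 = [-6 0 -6; 0 3 -6; 0 0 1]

T = [-6 0 -6; 0 3 -6; 0 0 1]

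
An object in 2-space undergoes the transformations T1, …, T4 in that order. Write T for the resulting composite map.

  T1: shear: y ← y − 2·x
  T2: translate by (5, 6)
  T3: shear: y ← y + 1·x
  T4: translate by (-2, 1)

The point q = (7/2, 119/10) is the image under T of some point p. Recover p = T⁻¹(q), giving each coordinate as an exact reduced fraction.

p = (1/2, 2/5)

T1 = [1 0 0; -2 1 0; 0 0 1]
T2·T1 = [1 0 5; -2 1 6; 0 0 1]
T3·…·T1 = [1 0 5; -1 1 11; 0 0 1]
T4·…·T1 = [1 0 3; -1 1 12; 0 0 1]
det M = 1; M⁻¹ = [1 0 -3; 1 1 -15; 0 0 1]
M⁻¹ · (7/2, 119/10)ᵀ = (1/2, 2/5)ᵀ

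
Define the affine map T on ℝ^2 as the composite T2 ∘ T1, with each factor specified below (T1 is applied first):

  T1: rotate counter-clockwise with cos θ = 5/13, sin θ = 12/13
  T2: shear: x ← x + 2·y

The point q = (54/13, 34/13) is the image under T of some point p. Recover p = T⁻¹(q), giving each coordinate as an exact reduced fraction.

T1 = [5/13 -12/13 0; 12/13 5/13 0; 0 0 1]
T2·T1 = [29/13 -2/13 0; 12/13 5/13 0; 0 0 1]
det M = 1; M⁻¹ = [5/13 2/13 0; -12/13 29/13 0; 0 0 1]
M⁻¹ · (54/13, 34/13)ᵀ = (2, 2)ᵀ

p = (2, 2)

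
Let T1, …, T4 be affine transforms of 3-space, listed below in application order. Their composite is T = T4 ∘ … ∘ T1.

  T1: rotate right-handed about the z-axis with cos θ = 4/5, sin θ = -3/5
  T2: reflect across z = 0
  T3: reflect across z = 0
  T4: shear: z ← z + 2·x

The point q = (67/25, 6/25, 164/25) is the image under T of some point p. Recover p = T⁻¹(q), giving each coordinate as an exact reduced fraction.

p = (2, 9/5, 6/5)

T1 = [4/5 3/5 0 0; -3/5 4/5 0 0; 0 0 1 0; 0 0 0 1]
T2·T1 = [4/5 3/5 0 0; -3/5 4/5 0 0; 0 0 -1 0; 0 0 0 1]
T3·…·T1 = [4/5 3/5 0 0; -3/5 4/5 0 0; 0 0 1 0; 0 0 0 1]
T4·…·T1 = [4/5 3/5 0 0; -3/5 4/5 0 0; 8/5 6/5 1 0; 0 0 0 1]
det M = 1; M⁻¹ = [4/5 -3/5 0 0; 3/5 4/5 0 0; -2 0 1 0; 0 0 0 1]
M⁻¹ · (67/25, 6/25, 164/25)ᵀ = (2, 9/5, 6/5)ᵀ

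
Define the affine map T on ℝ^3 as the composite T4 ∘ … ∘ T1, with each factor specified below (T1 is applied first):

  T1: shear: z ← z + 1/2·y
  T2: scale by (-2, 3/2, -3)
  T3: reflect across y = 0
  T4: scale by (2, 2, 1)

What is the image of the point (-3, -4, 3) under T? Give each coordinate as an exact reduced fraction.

T1 shear: z ← z + 1/2·y: (-3, -4, 3) → (-3, -4, 1)
T2 scale by (-2, 3/2, -3): (-3, -4, 1) → (6, -6, -3)
T3 reflect across y = 0: (6, -6, -3) → (6, 6, -3)
T4 scale by (2, 2, 1): (6, 6, -3) → (12, 12, -3)

T(p) = (12, 12, -3)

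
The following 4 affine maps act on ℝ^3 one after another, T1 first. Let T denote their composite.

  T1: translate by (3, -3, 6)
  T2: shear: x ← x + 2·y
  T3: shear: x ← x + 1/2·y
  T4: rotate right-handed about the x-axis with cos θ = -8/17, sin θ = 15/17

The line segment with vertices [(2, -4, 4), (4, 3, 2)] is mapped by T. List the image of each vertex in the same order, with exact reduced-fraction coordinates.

T1 translate by (3, -3, 6): (2, -4, 4) → (5, -7, 10); (4, 3, 2) → (7, 0, 8)
T2 shear: x ← x + 2·y: (5, -7, 10) → (-9, -7, 10); (7, 0, 8) → (7, 0, 8)
T3 shear: x ← x + 1/2·y: (-9, -7, 10) → (-25/2, -7, 10); (7, 0, 8) → (7, 0, 8)
T4 rotate right-handed about the x-axis with cos θ = -8/17, sin θ = 15/17: (-25/2, -7, 10) → (-25/2, -94/17, -185/17); (7, 0, 8) → (7, -120/17, -64/17)

image vertices: (-25/2, -94/17, -185/17), (7, -120/17, -64/17)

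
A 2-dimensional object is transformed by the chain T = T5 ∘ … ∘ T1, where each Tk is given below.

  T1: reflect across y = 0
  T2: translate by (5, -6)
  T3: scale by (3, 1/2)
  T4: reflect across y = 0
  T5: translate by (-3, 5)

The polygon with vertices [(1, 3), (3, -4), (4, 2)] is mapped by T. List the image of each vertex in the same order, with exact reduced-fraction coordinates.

image vertices: (15, 19/2), (21, 6), (24, 9)

T1 reflect across y = 0: (1, 3) → (1, -3); (3, -4) → (3, 4); (4, 2) → (4, -2)
T2 translate by (5, -6): (1, -3) → (6, -9); (3, 4) → (8, -2); (4, -2) → (9, -8)
T3 scale by (3, 1/2): (6, -9) → (18, -9/2); (8, -2) → (24, -1); (9, -8) → (27, -4)
T4 reflect across y = 0: (18, -9/2) → (18, 9/2); (24, -1) → (24, 1); (27, -4) → (27, 4)
T5 translate by (-3, 5): (18, 9/2) → (15, 19/2); (24, 1) → (21, 6); (27, 4) → (24, 9)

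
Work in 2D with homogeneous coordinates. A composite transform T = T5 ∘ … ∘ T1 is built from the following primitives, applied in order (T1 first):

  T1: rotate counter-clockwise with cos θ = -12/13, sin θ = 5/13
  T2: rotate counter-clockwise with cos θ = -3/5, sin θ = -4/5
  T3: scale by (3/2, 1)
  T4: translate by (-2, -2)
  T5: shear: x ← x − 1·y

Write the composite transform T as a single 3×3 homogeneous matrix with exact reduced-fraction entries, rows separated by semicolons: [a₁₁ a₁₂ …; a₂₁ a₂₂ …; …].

T = [51/65 -211/130 0; 33/65 56/65 -2; 0 0 1]

T1 = [-12/13 -5/13 0; 5/13 -12/13 0; 0 0 1]
T2·T1 = [56/65 -33/65 0; 33/65 56/65 0; 0 0 1]
T3·…·T1 = [84/65 -99/130 0; 33/65 56/65 0; 0 0 1]
T4·…·T1 = [84/65 -99/130 -2; 33/65 56/65 -2; 0 0 1]
T5·…·T1 = [51/65 -211/130 0; 33/65 56/65 -2; 0 0 1]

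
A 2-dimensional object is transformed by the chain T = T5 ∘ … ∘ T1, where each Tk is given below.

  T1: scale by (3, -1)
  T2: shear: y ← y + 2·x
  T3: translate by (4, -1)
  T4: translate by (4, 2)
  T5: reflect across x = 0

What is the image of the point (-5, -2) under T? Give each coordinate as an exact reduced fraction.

T1 scale by (3, -1): (-5, -2) → (-15, 2)
T2 shear: y ← y + 2·x: (-15, 2) → (-15, -28)
T3 translate by (4, -1): (-15, -28) → (-11, -29)
T4 translate by (4, 2): (-11, -29) → (-7, -27)
T5 reflect across x = 0: (-7, -27) → (7, -27)

T(p) = (7, -27)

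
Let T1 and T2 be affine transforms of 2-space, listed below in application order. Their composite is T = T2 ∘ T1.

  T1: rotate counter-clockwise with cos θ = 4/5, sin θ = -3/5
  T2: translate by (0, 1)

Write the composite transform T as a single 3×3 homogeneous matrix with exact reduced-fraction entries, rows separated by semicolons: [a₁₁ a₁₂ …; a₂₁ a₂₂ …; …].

T1 = [4/5 3/5 0; -3/5 4/5 0; 0 0 1]
T2·T1 = [4/5 3/5 0; -3/5 4/5 1; 0 0 1]

T = [4/5 3/5 0; -3/5 4/5 1; 0 0 1]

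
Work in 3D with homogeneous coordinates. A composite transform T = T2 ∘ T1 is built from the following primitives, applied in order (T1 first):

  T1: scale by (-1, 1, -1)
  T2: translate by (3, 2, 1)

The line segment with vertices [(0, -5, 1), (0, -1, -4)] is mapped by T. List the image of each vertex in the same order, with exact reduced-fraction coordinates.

image vertices: (3, -3, 0), (3, 1, 5)

T1 scale by (-1, 1, -1): (0, -5, 1) → (0, -5, -1); (0, -1, -4) → (0, -1, 4)
T2 translate by (3, 2, 1): (0, -5, -1) → (3, -3, 0); (0, -1, 4) → (3, 1, 5)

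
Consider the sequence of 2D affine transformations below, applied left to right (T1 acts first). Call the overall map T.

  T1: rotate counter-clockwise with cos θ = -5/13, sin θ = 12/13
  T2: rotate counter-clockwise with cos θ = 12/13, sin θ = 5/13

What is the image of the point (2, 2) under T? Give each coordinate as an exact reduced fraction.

T(p) = (-478/169, -2/169)

T1 rotate counter-clockwise with cos θ = -5/13, sin θ = 12/13: (2, 2) → (-34/13, 14/13)
T2 rotate counter-clockwise with cos θ = 12/13, sin θ = 5/13: (-34/13, 14/13) → (-478/169, -2/169)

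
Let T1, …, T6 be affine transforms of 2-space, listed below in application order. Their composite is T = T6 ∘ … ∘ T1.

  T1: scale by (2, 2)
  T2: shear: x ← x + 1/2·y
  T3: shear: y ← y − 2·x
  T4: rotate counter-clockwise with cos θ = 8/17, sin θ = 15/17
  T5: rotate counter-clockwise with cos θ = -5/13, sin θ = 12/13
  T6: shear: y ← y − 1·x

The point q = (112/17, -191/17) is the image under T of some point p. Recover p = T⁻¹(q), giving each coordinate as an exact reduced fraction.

p = (-1, -5)

T1 = [2 0 0; 0 2 0; 0 0 1]
T2·T1 = [2 1 0; 0 2 0; 0 0 1]
T3·…·T1 = [2 1 0; -4 0 0; 0 0 1]
T4·…·T1 = [76/17 8/17 0; -2/17 15/17 0; 0 0 1]
T5·…·T1 = [-356/221 -220/221 0; 922/221 21/221 0; 0 0 1]
T6·…·T1 = [-356/221 -220/221 0; 1278/221 241/221 0; 0 0 1]
det M = 4; M⁻¹ = [241/884 55/221 0; -639/442 -89/221 0; 0 0 1]
M⁻¹ · (112/17, -191/17)ᵀ = (-1, -5)ᵀ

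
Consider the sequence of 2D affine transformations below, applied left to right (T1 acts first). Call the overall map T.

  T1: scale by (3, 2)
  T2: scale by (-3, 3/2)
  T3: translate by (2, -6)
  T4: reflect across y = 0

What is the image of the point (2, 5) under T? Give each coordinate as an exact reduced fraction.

T1 scale by (3, 2): (2, 5) → (6, 10)
T2 scale by (-3, 3/2): (6, 10) → (-18, 15)
T3 translate by (2, -6): (-18, 15) → (-16, 9)
T4 reflect across y = 0: (-16, 9) → (-16, -9)

T(p) = (-16, -9)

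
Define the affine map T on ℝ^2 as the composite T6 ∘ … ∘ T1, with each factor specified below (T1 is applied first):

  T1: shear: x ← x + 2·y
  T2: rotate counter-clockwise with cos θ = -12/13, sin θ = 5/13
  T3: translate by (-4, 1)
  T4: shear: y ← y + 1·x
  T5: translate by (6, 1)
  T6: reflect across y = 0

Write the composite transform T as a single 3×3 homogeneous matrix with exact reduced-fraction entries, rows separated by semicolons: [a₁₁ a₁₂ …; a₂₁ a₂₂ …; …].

T1 = [1 2 0; 0 1 0; 0 0 1]
T2·T1 = [-12/13 -29/13 0; 5/13 -2/13 0; 0 0 1]
T3·…·T1 = [-12/13 -29/13 -4; 5/13 -2/13 1; 0 0 1]
T4·…·T1 = [-12/13 -29/13 -4; -7/13 -31/13 -3; 0 0 1]
T5·…·T1 = [-12/13 -29/13 2; -7/13 -31/13 -2; 0 0 1]
T6·…·T1 = [-12/13 -29/13 2; 7/13 31/13 2; 0 0 1]

T = [-12/13 -29/13 2; 7/13 31/13 2; 0 0 1]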